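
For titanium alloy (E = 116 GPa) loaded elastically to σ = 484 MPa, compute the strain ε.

ε = σ/E = 484 / 116000 = 4.17×10⁻³.

4.17×10⁻³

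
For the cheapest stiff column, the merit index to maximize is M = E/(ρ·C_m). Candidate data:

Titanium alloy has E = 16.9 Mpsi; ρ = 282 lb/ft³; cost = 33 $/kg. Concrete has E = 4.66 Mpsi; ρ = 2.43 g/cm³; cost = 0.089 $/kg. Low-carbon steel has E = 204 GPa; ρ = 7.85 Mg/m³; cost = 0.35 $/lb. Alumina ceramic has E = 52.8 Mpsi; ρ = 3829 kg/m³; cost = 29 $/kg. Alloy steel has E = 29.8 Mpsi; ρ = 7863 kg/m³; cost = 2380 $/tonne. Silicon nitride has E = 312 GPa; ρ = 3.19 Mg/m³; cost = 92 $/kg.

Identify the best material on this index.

concrete

Convert each candidate to consistent units, then evaluate M:
  titanium alloy: E = 116.5 GPa, ρ = 4517 kg/m³, cost = 33.00 $/kg
  concrete: E = 32.13 GPa, ρ = 2430 kg/m³, cost = 0.08900 $/kg
  low-carbon steel: E = 204.0 GPa, ρ = 7850 kg/m³, cost = 0.7716 $/kg
  alumina ceramic: E = 364.0 GPa, ρ = 3829 kg/m³, cost = 29.00 $/kg
  alloy steel: E = 205.5 GPa, ρ = 7863 kg/m³, cost = 2.380 $/kg
  silicon nitride: E = 312.0 GPa, ρ = 3190 kg/m³, cost = 92.00 $/kg
  concrete: M = 149 MN·m per $
  low-carbon steel: M = 33.7 MN·m per $
  alloy steel: M = 11.0 MN·m per $
  alumina ceramic: M = 3.28 MN·m per $
  silicon nitride: M = 1.06 MN·m per $
  titanium alloy: M = 0.782 MN·m per $
Concrete ranks first.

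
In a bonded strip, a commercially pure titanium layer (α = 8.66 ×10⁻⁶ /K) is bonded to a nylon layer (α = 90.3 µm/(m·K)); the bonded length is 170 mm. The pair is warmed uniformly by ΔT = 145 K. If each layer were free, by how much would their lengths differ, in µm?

Δα = |8.66 − 90.3|×10⁻⁶/K = 81.6×10⁻⁶/K.
ΔL_mismatch = Δα·L·ΔT = 81.6×10⁻⁶ × 170.0 mm × 145.0 K = 2010 µm.

2010 µm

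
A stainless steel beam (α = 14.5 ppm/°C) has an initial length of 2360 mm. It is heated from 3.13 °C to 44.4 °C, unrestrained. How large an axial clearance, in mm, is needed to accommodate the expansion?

1.41 mm

ΔT = 44.4 − 3.13 = 41.27 K.
ΔL = α·L₀·ΔT = 14.5×10⁻⁶ × 2360 mm × 41.27 K = 1.41 mm.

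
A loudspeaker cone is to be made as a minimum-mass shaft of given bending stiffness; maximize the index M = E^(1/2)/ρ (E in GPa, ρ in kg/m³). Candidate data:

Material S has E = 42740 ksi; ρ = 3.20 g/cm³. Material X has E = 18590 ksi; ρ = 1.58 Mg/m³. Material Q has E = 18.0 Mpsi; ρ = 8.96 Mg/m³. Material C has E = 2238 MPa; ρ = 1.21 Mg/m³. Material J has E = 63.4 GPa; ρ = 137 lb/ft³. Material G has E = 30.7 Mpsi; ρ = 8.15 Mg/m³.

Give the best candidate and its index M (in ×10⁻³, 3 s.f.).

material X, M = 7.17×10⁻³

Normalizing units and computing the index:
  material S: E = 294.7 GPa, ρ = 3200 kg/m³
  material X: E = 128.2 GPa, ρ = 1580 kg/m³
  material Q: E = 124.1 GPa, ρ = 8960 kg/m³
  material C: E = 2.238 GPa, ρ = 1210 kg/m³
  material J: E = 63.40 GPa, ρ = 2195 kg/m³
  material G: E = 211.7 GPa, ρ = 8150 kg/m³
  material X: M = 7.17×10⁻³
  material S: M = 5.36×10⁻³
  material J: M = 3.63×10⁻³
  material G: M = 1.79×10⁻³
  material Q: M = 1.24×10⁻³
  material C: M = 1.24×10⁻³
Material X has the largest M.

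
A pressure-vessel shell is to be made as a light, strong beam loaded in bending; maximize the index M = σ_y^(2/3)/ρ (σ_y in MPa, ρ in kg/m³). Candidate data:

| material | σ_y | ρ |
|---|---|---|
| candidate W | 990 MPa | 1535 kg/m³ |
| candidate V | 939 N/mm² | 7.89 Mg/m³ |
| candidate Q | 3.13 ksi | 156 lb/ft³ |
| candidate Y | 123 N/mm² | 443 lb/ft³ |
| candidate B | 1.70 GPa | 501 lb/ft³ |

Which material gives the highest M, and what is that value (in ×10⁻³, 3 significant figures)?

In SI units:
  candidate W: σ_y = 990.0 MPa, ρ = 1535 kg/m³
  candidate V: σ_y = 939.0 MPa, ρ = 7890 kg/m³
  candidate Q: σ_y = 21.58 MPa, ρ = 2499 kg/m³
  candidate Y: σ_y = 123.0 MPa, ρ = 7096 kg/m³
  candidate B: σ_y = 1700 MPa, ρ = 8025 kg/m³
  candidate W: M = 64.7×10⁻³
  candidate B: M = 17.7×10⁻³
  candidate V: M = 12.2×10⁻³
  candidate Y: M = 3.49×10⁻³
  candidate Q: M = 3.10×10⁻³
Candidate W has the largest M.

candidate W, M = 64.7×10⁻³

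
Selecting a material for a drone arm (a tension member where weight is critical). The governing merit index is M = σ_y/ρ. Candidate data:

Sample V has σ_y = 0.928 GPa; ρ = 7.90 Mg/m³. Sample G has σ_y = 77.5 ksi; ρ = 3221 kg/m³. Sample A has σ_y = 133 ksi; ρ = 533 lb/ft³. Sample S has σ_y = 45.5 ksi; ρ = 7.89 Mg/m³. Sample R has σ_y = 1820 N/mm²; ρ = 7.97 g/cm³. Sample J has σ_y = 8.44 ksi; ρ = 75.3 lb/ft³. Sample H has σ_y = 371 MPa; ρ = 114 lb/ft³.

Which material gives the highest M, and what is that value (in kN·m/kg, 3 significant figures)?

sample R, M = 228 kN·m/kg

After converting to SI:
  sample V: σ_y = 928.0 MPa, ρ = 7900 kg/m³
  sample G: σ_y = 534.3 MPa, ρ = 3221 kg/m³
  sample A: σ_y = 917.0 MPa, ρ = 8538 kg/m³
  sample S: σ_y = 313.7 MPa, ρ = 7890 kg/m³
  sample R: σ_y = 1820 MPa, ρ = 7970 kg/m³
  sample J: σ_y = 58.19 MPa, ρ = 1206 kg/m³
  sample H: σ_y = 371.0 MPa, ρ = 1826 kg/m³
  sample R: M = 228 kN·m/kg
  sample H: M = 203 kN·m/kg
  sample G: M = 166 kN·m/kg
  sample V: M = 117 kN·m/kg
  sample A: M = 107 kN·m/kg
  sample J: M = 48.2 kN·m/kg
  sample S: M = 39.8 kN·m/kg
Sample R ranks first.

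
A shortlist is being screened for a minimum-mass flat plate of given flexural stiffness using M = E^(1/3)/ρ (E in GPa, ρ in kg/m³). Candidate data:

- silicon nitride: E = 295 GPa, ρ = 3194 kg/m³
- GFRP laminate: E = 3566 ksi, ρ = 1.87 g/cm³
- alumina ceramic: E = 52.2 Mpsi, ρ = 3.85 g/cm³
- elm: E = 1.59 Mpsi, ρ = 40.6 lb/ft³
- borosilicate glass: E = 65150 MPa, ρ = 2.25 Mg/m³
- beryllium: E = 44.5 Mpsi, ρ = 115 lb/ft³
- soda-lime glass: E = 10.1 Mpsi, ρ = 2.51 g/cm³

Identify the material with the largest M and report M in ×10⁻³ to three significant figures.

beryllium, M = 3.66×10⁻³

Convert each candidate to consistent units, then evaluate M:
  silicon nitride: E = 295.0 GPa, ρ = 3194 kg/m³
  GFRP laminate: E = 24.59 GPa, ρ = 1870 kg/m³
  alumina ceramic: E = 359.9 GPa, ρ = 3850 kg/m³
  elm: E = 10.96 GPa, ρ = 650.3 kg/m³
  borosilicate glass: E = 65.15 GPa, ρ = 2250 kg/m³
  beryllium: E = 306.8 GPa, ρ = 1842 kg/m³
  soda-lime glass: E = 69.64 GPa, ρ = 2510 kg/m³
  beryllium: M = 3.66×10⁻³
  elm: M = 3.42×10⁻³
  silicon nitride: M = 2.08×10⁻³
  alumina ceramic: M = 1.85×10⁻³
  borosilicate glass: M = 1.79×10⁻³
  soda-lime glass: M = 1.64×10⁻³
  GFRP laminate: M = 1.55×10⁻³
Beryllium has the largest M.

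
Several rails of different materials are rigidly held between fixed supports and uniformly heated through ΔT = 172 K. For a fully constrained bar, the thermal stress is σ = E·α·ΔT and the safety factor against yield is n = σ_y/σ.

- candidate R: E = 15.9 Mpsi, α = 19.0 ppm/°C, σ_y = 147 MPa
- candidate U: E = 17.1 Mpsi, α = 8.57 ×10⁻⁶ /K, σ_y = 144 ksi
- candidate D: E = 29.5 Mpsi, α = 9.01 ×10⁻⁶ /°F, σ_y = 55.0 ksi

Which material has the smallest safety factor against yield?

candidate R

In consistent units (E in GPa, α in ×10⁻⁶/K, σ_y in MPa):
  candidate R: E = 109.6, α = 19.0, σ_y = 147.0 → σ = 358 MPa, n = 0.410
  candidate U: E = 117.9, α = 8.57, σ_y = 992.8 → σ = 174 MPa, n = 5.71
  candidate D: E = 203.4, α = 16.2, σ_y = 379.2 → σ = 567 MPa, n = 0.668
Smallest n: candidate R with n = 0.410.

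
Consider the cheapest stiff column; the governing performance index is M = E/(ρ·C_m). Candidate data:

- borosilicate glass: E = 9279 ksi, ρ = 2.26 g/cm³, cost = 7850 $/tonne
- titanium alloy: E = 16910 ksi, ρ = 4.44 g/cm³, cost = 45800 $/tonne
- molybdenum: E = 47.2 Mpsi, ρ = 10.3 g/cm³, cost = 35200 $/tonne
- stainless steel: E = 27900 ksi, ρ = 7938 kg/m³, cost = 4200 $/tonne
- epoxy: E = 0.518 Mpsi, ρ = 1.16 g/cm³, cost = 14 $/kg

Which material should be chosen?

stainless steel

Putting every candidate on a common basis:
  borosilicate glass: E = 63.98 GPa, ρ = 2260 kg/m³, cost = 7.850 $/kg
  titanium alloy: E = 116.6 GPa, ρ = 4440 kg/m³, cost = 45.80 $/kg
  molybdenum: E = 325.4 GPa, ρ = 10300 kg/m³, cost = 35.20 $/kg
  stainless steel: E = 192.4 GPa, ρ = 7938 kg/m³, cost = 4.200 $/kg
  epoxy: E = 3.571 GPa, ρ = 1160 kg/m³, cost = 14.00 $/kg
  stainless steel: M = 5.77 MN·m per $
  borosilicate glass: M = 3.61 MN·m per $
  molybdenum: M = 0.898 MN·m per $
  titanium alloy: M = 0.573 MN·m per $
  epoxy: M = 0.220 MN·m per $
Stainless steel has the largest M.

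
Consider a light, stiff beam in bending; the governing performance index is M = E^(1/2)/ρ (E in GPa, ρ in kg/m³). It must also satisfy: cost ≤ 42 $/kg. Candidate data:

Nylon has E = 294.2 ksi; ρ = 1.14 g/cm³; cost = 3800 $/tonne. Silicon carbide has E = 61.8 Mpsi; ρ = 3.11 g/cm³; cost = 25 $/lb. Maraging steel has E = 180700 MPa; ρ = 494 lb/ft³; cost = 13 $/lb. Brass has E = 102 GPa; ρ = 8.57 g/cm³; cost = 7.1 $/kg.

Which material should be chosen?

maraging steel

Screen on constraints: cost ≤ 42 $/kg. Survivors: nylon, maraging steel, brass.
Convert each candidate to consistent units, then evaluate M:
  nylon: E = 2.028 GPa, ρ = 1140 kg/m³
  maraging steel: E = 180.7 GPa, ρ = 7913 kg/m³
  brass: E = 102.0 GPa, ρ = 8570 kg/m³
  maraging steel: M = 1.70×10⁻³
  nylon: M = 1.25×10⁻³
  brass: M = 1.18×10⁻³
Maraging steel ranks first.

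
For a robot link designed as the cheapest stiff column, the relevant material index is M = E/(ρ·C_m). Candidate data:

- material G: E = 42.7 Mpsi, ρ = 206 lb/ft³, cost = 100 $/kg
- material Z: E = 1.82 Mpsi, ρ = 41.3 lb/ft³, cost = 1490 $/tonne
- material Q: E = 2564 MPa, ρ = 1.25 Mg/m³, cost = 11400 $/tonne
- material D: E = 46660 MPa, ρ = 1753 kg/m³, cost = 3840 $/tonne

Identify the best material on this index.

material Z

Convert each candidate to consistent units, then evaluate M:
  material G: E = 294.4 GPa, ρ = 3300 kg/m³, cost = 100.0 $/kg
  material Z: E = 12.55 GPa, ρ = 661.6 kg/m³, cost = 1.490 $/kg
  material Q: E = 2.564 GPa, ρ = 1250 kg/m³, cost = 11.40 $/kg
  material D: E = 46.66 GPa, ρ = 1753 kg/m³, cost = 3.840 $/kg
  material Z: M = 12.7 MN·m per $
  material D: M = 6.93 MN·m per $
  material G: M = 0.892 MN·m per $
  material Q: M = 0.180 MN·m per $
Material Z ranks first.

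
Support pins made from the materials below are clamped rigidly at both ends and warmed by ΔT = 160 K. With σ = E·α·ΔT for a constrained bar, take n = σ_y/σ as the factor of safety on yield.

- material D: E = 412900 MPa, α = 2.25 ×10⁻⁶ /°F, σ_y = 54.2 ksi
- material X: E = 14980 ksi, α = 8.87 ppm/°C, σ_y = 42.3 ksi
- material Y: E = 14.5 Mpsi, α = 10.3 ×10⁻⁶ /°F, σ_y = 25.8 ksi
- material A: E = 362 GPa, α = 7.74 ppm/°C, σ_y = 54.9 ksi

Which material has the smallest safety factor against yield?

With everything in SI (GPa, ×10⁻⁶/K, MPa):
  material D: E = 412.9, α = 4.05, σ_y = 373.7 → σ = 268 MPa, n = 1.40
  material X: E = 103.3, α = 8.87, σ_y = 291.6 → σ = 147 MPa, n = 1.99
  material Y: E = 99.97, α = 18.5, σ_y = 177.9 → σ = 297 MPa, n = 0.600
  material A: E = 362.0, α = 7.74, σ_y = 378.5 → σ = 448 MPa, n = 0.844
Material Y has the lowest safety factor, n = 0.600.

material Y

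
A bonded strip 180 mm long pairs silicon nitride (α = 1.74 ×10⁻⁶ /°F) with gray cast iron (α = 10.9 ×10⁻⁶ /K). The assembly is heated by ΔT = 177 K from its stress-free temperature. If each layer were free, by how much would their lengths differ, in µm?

247 µm

silicon nitride: α = 1.74×10⁻⁶/°F × 9/5 = 3.13×10⁻⁶/K.
Δα = |3.13 − 10.9|×10⁻⁶/K = 7.77×10⁻⁶/K.
ΔL_mismatch = Δα·L·ΔT = 7.77×10⁻⁶ × 180.0 mm × 177.0 K = 247 µm.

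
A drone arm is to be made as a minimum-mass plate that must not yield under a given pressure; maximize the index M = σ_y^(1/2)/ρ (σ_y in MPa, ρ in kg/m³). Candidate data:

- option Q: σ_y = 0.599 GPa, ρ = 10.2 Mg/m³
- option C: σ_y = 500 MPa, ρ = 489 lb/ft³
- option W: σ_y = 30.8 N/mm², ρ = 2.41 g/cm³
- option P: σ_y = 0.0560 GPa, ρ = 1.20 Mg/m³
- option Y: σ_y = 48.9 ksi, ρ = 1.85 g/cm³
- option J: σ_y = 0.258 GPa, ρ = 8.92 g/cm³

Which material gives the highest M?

Normalizing units and computing the index:
  option Q: σ_y = 599.0 MPa, ρ = 10200 kg/m³
  option C: σ_y = 500.0 MPa, ρ = 7833 kg/m³
  option W: σ_y = 30.80 MPa, ρ = 2410 kg/m³
  option P: σ_y = 56.00 MPa, ρ = 1200 kg/m³
  option Y: σ_y = 337.2 MPa, ρ = 1850 kg/m³
  option J: σ_y = 258.0 MPa, ρ = 8920 kg/m³
  option Y: M = 9.93×10⁻³
  option P: M = 6.24×10⁻³
  option C: M = 2.85×10⁻³
  option Q: M = 2.40×10⁻³
  option W: M = 2.30×10⁻³
  option J: M = 1.80×10⁻³
Option Y has the largest M.

option Y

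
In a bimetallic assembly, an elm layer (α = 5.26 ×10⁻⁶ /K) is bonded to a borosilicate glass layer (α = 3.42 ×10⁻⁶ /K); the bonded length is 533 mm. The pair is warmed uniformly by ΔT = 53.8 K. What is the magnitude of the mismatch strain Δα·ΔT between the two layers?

9.90×10⁻⁵

Δα = |5.26 − 3.42|×10⁻⁶/K = 1.84×10⁻⁶/K.
Mismatch strain = Δα·ΔT = 1.84×10⁻⁶ × 53.8 = 9.90×10⁻⁵.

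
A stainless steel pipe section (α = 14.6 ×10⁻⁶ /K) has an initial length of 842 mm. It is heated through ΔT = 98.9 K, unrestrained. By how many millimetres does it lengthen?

ΔL = α·L₀·ΔT = 14.6×10⁻⁶ × 842 mm × 98.90 K = 1.22 mm.

1.22 mm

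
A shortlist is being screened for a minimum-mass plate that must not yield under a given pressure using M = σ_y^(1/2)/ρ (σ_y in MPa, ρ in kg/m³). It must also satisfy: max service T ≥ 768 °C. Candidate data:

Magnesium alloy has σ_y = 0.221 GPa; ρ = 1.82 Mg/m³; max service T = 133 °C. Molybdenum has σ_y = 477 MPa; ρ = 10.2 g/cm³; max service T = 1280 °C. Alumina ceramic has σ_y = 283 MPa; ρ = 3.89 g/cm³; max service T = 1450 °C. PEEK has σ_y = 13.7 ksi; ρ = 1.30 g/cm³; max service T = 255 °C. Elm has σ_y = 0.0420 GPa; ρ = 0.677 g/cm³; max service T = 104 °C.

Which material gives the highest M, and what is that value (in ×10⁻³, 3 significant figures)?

alumina ceramic, M = 4.32×10⁻³

Screen on constraints: max service T ≥ 768 °C. Survivors: molybdenum, alumina ceramic.
Putting every candidate on a common basis:
  molybdenum: σ_y = 477.0 MPa, ρ = 10200 kg/m³
  alumina ceramic: σ_y = 283.0 MPa, ρ = 3890 kg/m³
  alumina ceramic: M = 4.32×10⁻³
  molybdenum: M = 2.14×10⁻³
Alumina ceramic ranks first.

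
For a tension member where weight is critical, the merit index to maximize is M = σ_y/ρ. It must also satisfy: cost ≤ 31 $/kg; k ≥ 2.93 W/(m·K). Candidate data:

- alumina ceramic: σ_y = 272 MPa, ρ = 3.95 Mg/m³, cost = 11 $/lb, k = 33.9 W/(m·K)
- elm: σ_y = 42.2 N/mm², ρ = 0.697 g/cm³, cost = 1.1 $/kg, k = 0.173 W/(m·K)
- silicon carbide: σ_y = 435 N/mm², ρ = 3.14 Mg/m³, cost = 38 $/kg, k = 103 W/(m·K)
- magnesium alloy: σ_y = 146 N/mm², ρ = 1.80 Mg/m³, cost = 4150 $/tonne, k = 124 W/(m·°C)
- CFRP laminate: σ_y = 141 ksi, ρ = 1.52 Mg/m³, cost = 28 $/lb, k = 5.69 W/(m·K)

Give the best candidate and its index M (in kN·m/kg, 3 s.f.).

Screen on constraints: cost ≤ 31 $/kg; k ≥ 2.93 W/(m·K). Survivors: alumina ceramic, magnesium alloy.
In SI units:
  alumina ceramic: σ_y = 272.0 MPa, ρ = 3950 kg/m³
  magnesium alloy: σ_y = 146.0 MPa, ρ = 1800 kg/m³
  magnesium alloy: M = 81.1 kN·m/kg
  alumina ceramic: M = 68.9 kN·m/kg
The maximum is for magnesium alloy.

magnesium alloy, M = 81.1 kN·m/kg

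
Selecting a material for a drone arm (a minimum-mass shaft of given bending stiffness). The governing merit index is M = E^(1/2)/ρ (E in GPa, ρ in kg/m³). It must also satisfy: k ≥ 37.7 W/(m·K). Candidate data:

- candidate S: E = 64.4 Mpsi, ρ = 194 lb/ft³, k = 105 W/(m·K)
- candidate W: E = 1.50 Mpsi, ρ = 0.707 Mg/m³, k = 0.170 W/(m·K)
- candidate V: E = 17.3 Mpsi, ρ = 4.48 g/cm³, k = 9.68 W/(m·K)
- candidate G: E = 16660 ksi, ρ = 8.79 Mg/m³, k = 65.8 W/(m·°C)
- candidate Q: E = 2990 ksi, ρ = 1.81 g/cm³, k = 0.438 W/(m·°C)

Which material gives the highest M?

candidate S

Screen on constraints: k ≥ 37.7 W/(m·K). Survivors: candidate S, candidate G.
Convert each candidate to consistent units, then evaluate M:
  candidate S: E = 444.0 GPa, ρ = 3108 kg/m³
  candidate G: E = 114.9 GPa, ρ = 8790 kg/m³
  candidate S: M = 6.78×10⁻³
  candidate G: M = 1.22×10⁻³
Candidate S has the largest M.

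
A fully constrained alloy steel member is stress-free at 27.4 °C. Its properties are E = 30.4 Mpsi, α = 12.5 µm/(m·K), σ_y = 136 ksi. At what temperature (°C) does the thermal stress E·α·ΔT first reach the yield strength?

E = 30.4 Mpsi = 209.6 GPa.
σ_y = 136 ksi = 937.7 MPa.
E·α·ΔT = 937.7 MPa ⇒ ΔT = 937.7 / (209.6×10³ × 12.5×10⁻⁶) = 357.9 K.
T = 27.4 + 357.9 = 385.3 °C.

385 °C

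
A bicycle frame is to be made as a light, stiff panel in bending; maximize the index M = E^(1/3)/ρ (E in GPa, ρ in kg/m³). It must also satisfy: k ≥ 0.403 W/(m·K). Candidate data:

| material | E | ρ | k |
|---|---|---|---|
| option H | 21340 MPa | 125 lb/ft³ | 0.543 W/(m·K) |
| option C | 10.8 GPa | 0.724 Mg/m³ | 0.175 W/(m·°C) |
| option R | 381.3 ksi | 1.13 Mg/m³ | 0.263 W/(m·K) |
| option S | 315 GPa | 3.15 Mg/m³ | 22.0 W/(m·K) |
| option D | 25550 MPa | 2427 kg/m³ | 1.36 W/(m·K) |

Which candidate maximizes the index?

Screen on constraints: k ≥ 0.403 W/(m·K). Survivors: option H, option S, option D.
Convert each candidate to consistent units, then evaluate M:
  option H: E = 21.34 GPa, ρ = 2002 kg/m³
  option S: E = 315.0 GPa, ρ = 3150 kg/m³
  option D: E = 25.55 GPa, ρ = 2427 kg/m³
  option S: M = 2.16×10⁻³
  option H: M = 1.39×10⁻³
  option D: M = 1.21×10⁻³
Option S has the largest M.

option S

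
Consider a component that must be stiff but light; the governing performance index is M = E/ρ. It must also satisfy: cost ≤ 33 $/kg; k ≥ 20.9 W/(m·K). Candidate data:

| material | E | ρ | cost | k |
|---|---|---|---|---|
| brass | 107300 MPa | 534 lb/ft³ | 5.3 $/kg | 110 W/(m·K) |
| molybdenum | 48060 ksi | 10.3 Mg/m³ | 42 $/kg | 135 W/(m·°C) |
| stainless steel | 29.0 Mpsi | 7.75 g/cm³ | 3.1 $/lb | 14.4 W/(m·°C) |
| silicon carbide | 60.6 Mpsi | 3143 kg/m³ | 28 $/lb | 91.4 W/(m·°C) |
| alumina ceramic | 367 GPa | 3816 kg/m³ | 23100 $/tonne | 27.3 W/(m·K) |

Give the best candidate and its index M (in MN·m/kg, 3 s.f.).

alumina ceramic, M = 96.2 MN·m/kg

Screen on constraints: cost ≤ 33 $/kg; k ≥ 20.9 W/(m·K). Survivors: brass, alumina ceramic.
Convert each candidate to consistent units, then evaluate M:
  brass: E = 107.3 GPa, ρ = 8554 kg/m³
  alumina ceramic: E = 367.0 GPa, ρ = 3816 kg/m³
  alumina ceramic: M = 96.2 MN·m/kg
  brass: M = 12.5 MN·m/kg
The maximum is for alumina ceramic.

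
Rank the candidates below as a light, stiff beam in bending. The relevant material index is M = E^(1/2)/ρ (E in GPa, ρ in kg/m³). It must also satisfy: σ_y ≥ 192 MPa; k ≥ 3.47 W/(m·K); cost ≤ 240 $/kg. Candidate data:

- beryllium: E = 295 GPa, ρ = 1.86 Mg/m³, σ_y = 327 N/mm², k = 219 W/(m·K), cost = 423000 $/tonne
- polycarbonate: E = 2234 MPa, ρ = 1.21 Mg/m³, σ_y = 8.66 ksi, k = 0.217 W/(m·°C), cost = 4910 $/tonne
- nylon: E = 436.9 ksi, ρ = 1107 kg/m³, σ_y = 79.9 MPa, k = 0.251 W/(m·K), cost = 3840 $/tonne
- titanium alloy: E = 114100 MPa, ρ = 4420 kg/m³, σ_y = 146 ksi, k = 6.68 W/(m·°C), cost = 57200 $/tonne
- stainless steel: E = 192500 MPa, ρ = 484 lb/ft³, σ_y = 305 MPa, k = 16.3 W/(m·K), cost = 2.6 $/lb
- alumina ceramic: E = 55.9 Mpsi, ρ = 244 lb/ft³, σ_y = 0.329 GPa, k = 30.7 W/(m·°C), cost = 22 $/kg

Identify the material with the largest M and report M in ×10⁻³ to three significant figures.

alumina ceramic, M = 5.02×10⁻³

Screen on constraints: σ_y ≥ 192 MPa; k ≥ 3.47 W/(m·K); cost ≤ 240 $/kg. Survivors: titanium alloy, stainless steel, alumina ceramic.
Convert each candidate to consistent units, then evaluate M:
  titanium alloy: E = 114.1 GPa, ρ = 4420 kg/m³
  stainless steel: E = 192.5 GPa, ρ = 7753 kg/m³
  alumina ceramic: E = 385.4 GPa, ρ = 3909 kg/m³
  alumina ceramic: M = 5.02×10⁻³
  titanium alloy: M = 2.42×10⁻³
  stainless steel: M = 1.79×10⁻³
The maximum is for alumina ceramic.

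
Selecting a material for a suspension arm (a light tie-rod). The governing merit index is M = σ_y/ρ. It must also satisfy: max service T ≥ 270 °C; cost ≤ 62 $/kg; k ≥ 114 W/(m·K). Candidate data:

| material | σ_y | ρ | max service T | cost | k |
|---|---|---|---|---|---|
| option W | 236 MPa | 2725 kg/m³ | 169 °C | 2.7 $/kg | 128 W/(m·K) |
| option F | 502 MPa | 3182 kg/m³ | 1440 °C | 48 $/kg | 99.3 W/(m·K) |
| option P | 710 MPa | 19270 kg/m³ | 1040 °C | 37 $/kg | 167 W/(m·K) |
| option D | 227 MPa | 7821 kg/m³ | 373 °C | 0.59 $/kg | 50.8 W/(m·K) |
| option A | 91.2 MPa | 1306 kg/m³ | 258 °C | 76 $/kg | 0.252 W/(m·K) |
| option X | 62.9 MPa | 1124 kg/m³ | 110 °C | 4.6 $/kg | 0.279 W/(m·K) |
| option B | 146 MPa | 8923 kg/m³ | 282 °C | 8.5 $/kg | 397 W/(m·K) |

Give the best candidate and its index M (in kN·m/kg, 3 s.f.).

Screen on constraints: max service T ≥ 270 °C; cost ≤ 62 $/kg; k ≥ 114 W/(m·K). Survivors: option P, option B.
Computing M directly (units already consistent):
  option P: M = 36.8 kN·m/kg
  option B: M = 16.4 kN·m/kg
Option P ranks first.

option P, M = 36.8 kN·m/kg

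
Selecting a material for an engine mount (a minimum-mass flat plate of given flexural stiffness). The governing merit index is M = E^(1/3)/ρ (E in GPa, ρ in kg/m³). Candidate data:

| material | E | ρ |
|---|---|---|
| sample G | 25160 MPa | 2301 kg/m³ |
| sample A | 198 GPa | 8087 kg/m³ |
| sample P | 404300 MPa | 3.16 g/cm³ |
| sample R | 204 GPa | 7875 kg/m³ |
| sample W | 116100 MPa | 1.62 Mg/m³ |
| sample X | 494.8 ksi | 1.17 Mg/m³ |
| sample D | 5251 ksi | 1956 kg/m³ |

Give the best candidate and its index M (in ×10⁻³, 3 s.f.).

sample W, M = 3.01×10⁻³

Putting every candidate on a common basis:
  sample G: E = 25.16 GPa, ρ = 2301 kg/m³
  sample A: E = 198.0 GPa, ρ = 8087 kg/m³
  sample P: E = 404.3 GPa, ρ = 3160 kg/m³
  sample R: E = 204.0 GPa, ρ = 7875 kg/m³
  sample W: E = 116.1 GPa, ρ = 1620 kg/m³
  sample X: E = 3.412 GPa, ρ = 1170 kg/m³
  sample D: E = 36.20 GPa, ρ = 1956 kg/m³
  sample W: M = 3.01×10⁻³
  sample P: M = 2.34×10⁻³
  sample D: M = 1.69×10⁻³
  sample X: M = 1.29×10⁻³
  sample G: M = 1.27×10⁻³
  sample R: M = 0.748×10⁻³
  sample A: M = 0.721×10⁻³
Sample W has the largest M.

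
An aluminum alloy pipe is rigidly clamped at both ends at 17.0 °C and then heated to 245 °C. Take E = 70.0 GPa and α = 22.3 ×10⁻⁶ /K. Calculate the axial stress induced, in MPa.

ΔT = 228.0 K. Constrained thermal stress σ = E·α·ΔT = 70.00×10³ MPa × 22.3×10⁻⁶ × 228.0 = 356 MPa (compressive).

356 MPa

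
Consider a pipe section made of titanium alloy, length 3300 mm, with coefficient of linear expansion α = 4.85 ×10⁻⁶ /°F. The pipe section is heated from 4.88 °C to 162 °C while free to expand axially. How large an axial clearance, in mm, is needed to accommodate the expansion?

4.53 mm

Convert α: 4.85×10⁻⁶/°F × (9/5) = 8.73×10⁻⁶/K.
ΔT = 162 − 4.88 = 157.1 K.
ΔL = α·L₀·ΔT = 8.73×10⁻⁶ × 3300 mm × 157.1 K = 4.53 mm.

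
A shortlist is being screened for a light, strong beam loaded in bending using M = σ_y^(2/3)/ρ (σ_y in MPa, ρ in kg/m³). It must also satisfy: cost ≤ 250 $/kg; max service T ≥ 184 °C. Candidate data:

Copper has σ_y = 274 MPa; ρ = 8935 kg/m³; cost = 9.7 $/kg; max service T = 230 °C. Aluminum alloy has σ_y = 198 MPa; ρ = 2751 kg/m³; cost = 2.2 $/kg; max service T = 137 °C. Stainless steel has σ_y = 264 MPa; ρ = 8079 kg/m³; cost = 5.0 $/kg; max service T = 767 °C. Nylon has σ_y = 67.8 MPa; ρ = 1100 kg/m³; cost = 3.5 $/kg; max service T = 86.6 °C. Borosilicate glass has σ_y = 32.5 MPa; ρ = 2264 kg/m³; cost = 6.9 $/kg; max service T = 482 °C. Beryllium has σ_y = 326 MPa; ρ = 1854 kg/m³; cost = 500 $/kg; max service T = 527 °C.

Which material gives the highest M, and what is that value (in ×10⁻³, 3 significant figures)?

stainless steel, M = 5.09×10⁻³

Screen on constraints: cost ≤ 250 $/kg; max service T ≥ 184 °C. Survivors: copper, stainless steel, borosilicate glass.
Computing M directly (units already consistent):
  stainless steel: M = 5.09×10⁻³
  copper: M = 4.72×10⁻³
  borosilicate glass: M = 4.50×10⁻³
Stainless steel has the largest M.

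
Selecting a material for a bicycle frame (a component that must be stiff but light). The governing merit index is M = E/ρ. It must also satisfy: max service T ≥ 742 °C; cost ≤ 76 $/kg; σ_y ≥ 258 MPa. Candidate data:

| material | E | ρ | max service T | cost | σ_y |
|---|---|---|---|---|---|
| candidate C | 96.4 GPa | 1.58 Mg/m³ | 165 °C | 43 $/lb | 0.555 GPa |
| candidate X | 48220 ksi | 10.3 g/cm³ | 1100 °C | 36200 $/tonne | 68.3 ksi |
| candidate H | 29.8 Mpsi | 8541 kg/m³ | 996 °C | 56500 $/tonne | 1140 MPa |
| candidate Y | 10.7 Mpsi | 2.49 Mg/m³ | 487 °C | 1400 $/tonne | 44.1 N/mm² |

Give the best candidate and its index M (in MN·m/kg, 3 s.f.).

candidate X, M = 32.3 MN·m/kg

Screen on constraints: max service T ≥ 742 °C; cost ≤ 76 $/kg; σ_y ≥ 258 MPa. Survivors: candidate X, candidate H.
Putting every candidate on a common basis:
  candidate X: E = 332.5 GPa, ρ = 10300 kg/m³
  candidate H: E = 205.5 GPa, ρ = 8541 kg/m³
  candidate X: M = 32.3 MN·m/kg
  candidate H: M = 24.1 MN·m/kg
Candidate X ranks first.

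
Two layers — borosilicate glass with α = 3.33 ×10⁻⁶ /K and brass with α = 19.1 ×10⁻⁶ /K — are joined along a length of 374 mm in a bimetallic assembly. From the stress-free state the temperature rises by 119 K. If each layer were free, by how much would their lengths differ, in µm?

Δα = |3.33 − 19.1|×10⁻⁶/K = 15.8×10⁻⁶/K.
ΔL_mismatch = Δα·L·ΔT = 15.8×10⁻⁶ × 374.0 mm × 119.0 K = 702 µm.

702 µm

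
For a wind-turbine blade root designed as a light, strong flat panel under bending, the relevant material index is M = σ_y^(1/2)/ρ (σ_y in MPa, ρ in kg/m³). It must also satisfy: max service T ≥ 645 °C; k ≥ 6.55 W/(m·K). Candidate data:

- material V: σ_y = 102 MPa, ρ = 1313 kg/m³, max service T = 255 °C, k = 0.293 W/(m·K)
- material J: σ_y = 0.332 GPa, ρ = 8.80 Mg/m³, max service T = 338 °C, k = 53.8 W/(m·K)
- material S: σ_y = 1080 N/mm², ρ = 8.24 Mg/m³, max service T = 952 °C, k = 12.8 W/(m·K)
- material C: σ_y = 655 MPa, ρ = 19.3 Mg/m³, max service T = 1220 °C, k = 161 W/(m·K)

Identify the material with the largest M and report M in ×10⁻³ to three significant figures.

Screen on constraints: max service T ≥ 645 °C; k ≥ 6.55 W/(m·K). Survivors: material S, material C.
After converting to SI:
  material S: σ_y = 1080 MPa, ρ = 8240 kg/m³
  material C: σ_y = 655.0 MPa, ρ = 19300 kg/m³
  material S: M = 3.99×10⁻³
  material C: M = 1.33×10⁻³
The maximum is for material S.

material S, M = 3.99×10⁻³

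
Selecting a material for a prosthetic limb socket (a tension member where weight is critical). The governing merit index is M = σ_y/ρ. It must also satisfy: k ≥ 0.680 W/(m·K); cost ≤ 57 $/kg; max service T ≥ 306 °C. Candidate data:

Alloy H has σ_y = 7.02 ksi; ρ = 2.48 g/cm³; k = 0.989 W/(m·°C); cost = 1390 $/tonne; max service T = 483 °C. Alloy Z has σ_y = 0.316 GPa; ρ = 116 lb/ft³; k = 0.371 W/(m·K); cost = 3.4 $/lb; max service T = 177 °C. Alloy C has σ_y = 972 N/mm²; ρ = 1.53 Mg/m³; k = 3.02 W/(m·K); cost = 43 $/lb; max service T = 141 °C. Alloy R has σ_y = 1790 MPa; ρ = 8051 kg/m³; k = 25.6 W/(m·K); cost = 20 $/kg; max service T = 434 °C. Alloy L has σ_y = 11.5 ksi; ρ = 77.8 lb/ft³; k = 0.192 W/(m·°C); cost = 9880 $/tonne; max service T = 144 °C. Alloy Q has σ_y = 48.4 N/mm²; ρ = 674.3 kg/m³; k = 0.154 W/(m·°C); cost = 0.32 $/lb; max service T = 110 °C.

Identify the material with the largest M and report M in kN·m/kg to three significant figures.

Screen on constraints: k ≥ 0.680 W/(m·K); cost ≤ 57 $/kg; max service T ≥ 306 °C. Survivors: alloy H, alloy R.
Convert each candidate to consistent units, then evaluate M:
  alloy H: σ_y = 48.40 MPa, ρ = 2480 kg/m³
  alloy R: σ_y = 1790 MPa, ρ = 8051 kg/m³
  alloy R: M = 222 kN·m/kg
  alloy H: M = 19.5 kN·m/kg
The maximum is for alloy R.

alloy R, M = 222 kN·m/kg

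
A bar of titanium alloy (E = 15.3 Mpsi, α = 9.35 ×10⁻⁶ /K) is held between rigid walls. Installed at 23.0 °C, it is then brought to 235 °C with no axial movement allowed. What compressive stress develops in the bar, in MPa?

E = 15.3 Mpsi = 105.5 GPa.
ΔT = 212.0 K. Constrained thermal stress σ = E·α·ΔT = 105.5×10³ MPa × 9.35×10⁻⁶ × 212.0 = 209 MPa (compressive).

209 MPa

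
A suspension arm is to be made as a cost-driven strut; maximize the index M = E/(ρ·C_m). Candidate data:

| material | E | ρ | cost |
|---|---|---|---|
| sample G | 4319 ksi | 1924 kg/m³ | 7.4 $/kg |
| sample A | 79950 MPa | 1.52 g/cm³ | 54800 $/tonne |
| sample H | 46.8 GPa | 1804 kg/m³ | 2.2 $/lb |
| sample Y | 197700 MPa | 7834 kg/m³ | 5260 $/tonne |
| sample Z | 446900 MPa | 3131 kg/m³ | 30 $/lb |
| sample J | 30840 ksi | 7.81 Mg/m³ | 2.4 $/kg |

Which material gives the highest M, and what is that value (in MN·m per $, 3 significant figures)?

Convert each candidate to consistent units, then evaluate M:
  sample G: E = 29.78 GPa, ρ = 1924 kg/m³, cost = 7.400 $/kg
  sample A: E = 79.95 GPa, ρ = 1520 kg/m³, cost = 54.80 $/kg
  sample H: E = 46.80 GPa, ρ = 1804 kg/m³, cost = 4.850 $/kg
  sample Y: E = 197.7 GPa, ρ = 7834 kg/m³, cost = 5.260 $/kg
  sample Z: E = 446.9 GPa, ρ = 3131 kg/m³, cost = 66.14 $/kg
  sample J: E = 212.6 GPa, ρ = 7810 kg/m³, cost = 2.400 $/kg
  sample J: M = 11.3 MN·m per $
  sample H: M = 5.35 MN·m per $
  sample Y: M = 4.80 MN·m per $
  sample Z: M = 2.16 MN·m per $
  sample G: M = 2.09 MN·m per $
  sample A: M = 0.960 MN·m per $
The maximum is for sample J.

sample J, M = 11.3 MN·m per $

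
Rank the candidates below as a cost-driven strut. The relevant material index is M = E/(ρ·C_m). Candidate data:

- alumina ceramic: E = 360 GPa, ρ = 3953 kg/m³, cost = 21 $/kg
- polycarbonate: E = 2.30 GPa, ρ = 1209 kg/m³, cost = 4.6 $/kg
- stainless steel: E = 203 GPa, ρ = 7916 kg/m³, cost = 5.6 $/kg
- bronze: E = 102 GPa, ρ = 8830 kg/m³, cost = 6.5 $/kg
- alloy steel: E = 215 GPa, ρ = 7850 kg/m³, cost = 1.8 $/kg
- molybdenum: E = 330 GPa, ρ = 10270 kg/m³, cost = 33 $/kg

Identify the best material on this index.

alloy steel

Per-candidate index values:
  alloy steel: M = 15.2 MN·m per $
  stainless steel: M = 4.58 MN·m per $
  alumina ceramic: M = 4.34 MN·m per $
  bronze: M = 1.78 MN·m per $
  molybdenum: M = 0.974 MN·m per $
  polycarbonate: M = 0.414 MN·m per $
Highest index: alloy steel.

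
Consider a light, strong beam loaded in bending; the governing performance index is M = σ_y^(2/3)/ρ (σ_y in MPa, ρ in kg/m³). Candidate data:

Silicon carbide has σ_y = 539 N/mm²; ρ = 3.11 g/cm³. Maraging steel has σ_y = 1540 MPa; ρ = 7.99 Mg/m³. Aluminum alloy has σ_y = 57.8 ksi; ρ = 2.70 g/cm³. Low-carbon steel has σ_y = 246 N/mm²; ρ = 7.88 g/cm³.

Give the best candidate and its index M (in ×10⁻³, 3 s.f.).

In SI units:
  silicon carbide: σ_y = 539.0 MPa, ρ = 3110 kg/m³
  maraging steel: σ_y = 1540 MPa, ρ = 7990 kg/m³
  aluminum alloy: σ_y = 398.5 MPa, ρ = 2700 kg/m³
  low-carbon steel: σ_y = 246.0 MPa, ρ = 7880 kg/m³
  silicon carbide: M = 21.3×10⁻³
  aluminum alloy: M = 20.1×10⁻³
  maraging steel: M = 16.7×10⁻³
  low-carbon steel: M = 4.98×10⁻³
Silicon carbide has the largest M.

silicon carbide, M = 21.3×10⁻³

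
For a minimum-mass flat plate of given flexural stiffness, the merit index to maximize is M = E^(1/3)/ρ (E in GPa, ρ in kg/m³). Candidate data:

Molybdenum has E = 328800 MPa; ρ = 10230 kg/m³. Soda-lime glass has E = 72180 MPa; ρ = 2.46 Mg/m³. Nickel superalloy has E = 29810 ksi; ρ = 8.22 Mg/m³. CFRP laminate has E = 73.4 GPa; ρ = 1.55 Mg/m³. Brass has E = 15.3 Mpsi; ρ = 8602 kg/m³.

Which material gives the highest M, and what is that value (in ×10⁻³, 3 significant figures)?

In SI units:
  molybdenum: E = 328.8 GPa, ρ = 10230 kg/m³
  soda-lime glass: E = 72.18 GPa, ρ = 2460 kg/m³
  nickel superalloy: E = 205.5 GPa, ρ = 8220 kg/m³
  CFRP laminate: E = 73.40 GPa, ρ = 1550 kg/m³
  brass: E = 105.5 GPa, ρ = 8602 kg/m³
  CFRP laminate: M = 2.70×10⁻³
  soda-lime glass: M = 1.69×10⁻³
  nickel superalloy: M = 0.718×10⁻³
  molybdenum: M = 0.675×10⁻³
  brass: M = 0.549×10⁻³
Highest index: CFRP laminate.

CFRP laminate, M = 2.70×10⁻³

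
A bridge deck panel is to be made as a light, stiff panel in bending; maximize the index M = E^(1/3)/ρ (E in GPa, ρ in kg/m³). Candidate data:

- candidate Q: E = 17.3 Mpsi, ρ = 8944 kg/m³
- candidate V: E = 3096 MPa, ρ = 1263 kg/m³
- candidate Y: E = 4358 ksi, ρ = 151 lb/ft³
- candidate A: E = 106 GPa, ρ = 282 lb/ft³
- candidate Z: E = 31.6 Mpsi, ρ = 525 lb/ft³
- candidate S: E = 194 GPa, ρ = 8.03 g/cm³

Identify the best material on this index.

Putting every candidate on a common basis:
  candidate Q: E = 119.3 GPa, ρ = 8944 kg/m³
  candidate V: E = 3.096 GPa, ρ = 1263 kg/m³
  candidate Y: E = 30.05 GPa, ρ = 2419 kg/m³
  candidate A: E = 106.0 GPa, ρ = 4517 kg/m³
  candidate Z: E = 217.9 GPa, ρ = 8410 kg/m³
  candidate S: E = 194.0 GPa, ρ = 8030 kg/m³
  candidate Y: M = 1.29×10⁻³
  candidate V: M = 1.15×10⁻³
  candidate A: M = 1.05×10⁻³
  candidate S: M = 0.721×10⁻³
  candidate Z: M = 0.716×10⁻³
  candidate Q: M = 0.550×10⁻³
Highest index: candidate Y.

candidate Y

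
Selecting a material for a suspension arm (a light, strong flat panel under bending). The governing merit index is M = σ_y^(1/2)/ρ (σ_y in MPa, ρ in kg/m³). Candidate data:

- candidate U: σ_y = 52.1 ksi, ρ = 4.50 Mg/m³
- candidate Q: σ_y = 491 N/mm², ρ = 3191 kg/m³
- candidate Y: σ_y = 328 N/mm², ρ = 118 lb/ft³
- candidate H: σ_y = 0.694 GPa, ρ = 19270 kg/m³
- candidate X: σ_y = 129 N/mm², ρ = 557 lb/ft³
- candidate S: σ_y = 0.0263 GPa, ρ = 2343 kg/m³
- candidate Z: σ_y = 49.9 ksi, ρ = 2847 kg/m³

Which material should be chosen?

candidate Y

After converting to SI:
  candidate U: σ_y = 359.2 MPa, ρ = 4500 kg/m³
  candidate Q: σ_y = 491.0 MPa, ρ = 3191 kg/m³
  candidate Y: σ_y = 328.0 MPa, ρ = 1890 kg/m³
  candidate H: σ_y = 694.0 MPa, ρ = 19270 kg/m³
  candidate X: σ_y = 129.0 MPa, ρ = 8922 kg/m³
  candidate S: σ_y = 26.30 MPa, ρ = 2343 kg/m³
  candidate Z: σ_y = 344.0 MPa, ρ = 2847 kg/m³
  candidate Y: M = 9.58×10⁻³
  candidate Q: M = 6.94×10⁻³
  candidate Z: M = 6.52×10⁻³
  candidate U: M = 4.21×10⁻³
  candidate S: M = 2.19×10⁻³
  candidate H: M = 1.37×10⁻³
  candidate X: M = 1.27×10⁻³
Highest index: candidate Y.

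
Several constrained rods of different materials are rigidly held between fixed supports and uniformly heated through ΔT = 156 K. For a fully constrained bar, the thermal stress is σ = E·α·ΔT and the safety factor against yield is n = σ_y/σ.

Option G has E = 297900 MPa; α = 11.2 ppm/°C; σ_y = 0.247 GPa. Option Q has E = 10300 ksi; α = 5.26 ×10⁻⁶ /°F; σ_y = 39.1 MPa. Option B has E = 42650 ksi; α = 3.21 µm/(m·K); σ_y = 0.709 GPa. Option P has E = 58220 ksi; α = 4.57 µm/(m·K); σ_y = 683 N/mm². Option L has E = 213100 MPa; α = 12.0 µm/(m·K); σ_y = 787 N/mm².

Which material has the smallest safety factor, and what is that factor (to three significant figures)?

option Q, n = 0.373

With everything in SI (GPa, ×10⁻⁶/K, MPa):
  option G: E = 297.9, α = 11.2, σ_y = 247.0 → σ = 520 MPa, n = 0.475
  option Q: E = 71.02, α = 9.47, σ_y = 39.10 → σ = 105 MPa, n = 0.373
  option B: E = 294.1, α = 3.21, σ_y = 709.0 → σ = 147 MPa, n = 4.81
  option P: E = 401.4, α = 4.57, σ_y = 683.0 → σ = 286 MPa, n = 2.39
  option L: E = 213.1, α = 12.0, σ_y = 787.0 → σ = 399 MPa, n = 1.97
The minimum is option Q at n = 0.373.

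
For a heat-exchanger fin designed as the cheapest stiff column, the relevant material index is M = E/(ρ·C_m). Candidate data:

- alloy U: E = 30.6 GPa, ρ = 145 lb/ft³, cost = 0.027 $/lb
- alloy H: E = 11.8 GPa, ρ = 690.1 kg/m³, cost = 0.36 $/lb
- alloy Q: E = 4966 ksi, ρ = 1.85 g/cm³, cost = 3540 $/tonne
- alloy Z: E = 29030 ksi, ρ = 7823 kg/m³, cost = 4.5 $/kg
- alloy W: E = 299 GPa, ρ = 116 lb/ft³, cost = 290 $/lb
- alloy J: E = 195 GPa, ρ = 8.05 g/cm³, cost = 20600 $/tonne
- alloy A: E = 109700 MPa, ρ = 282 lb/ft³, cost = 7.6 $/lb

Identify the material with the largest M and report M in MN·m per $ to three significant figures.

Convert each candidate to consistent units, then evaluate M:
  alloy U: E = 30.60 GPa, ρ = 2323 kg/m³, cost = 0.05952 $/kg
  alloy H: E = 11.80 GPa, ρ = 690.1 kg/m³, cost = 0.7937 $/kg
  alloy Q: E = 34.24 GPa, ρ = 1850 kg/m³, cost = 3.540 $/kg
  alloy Z: E = 200.2 GPa, ρ = 7823 kg/m³, cost = 4.500 $/kg
  alloy W: E = 299.0 GPa, ρ = 1858 kg/m³, cost = 639.3 $/kg
  alloy J: E = 195.0 GPa, ρ = 8050 kg/m³, cost = 20.60 $/kg
  alloy A: E = 109.7 GPa, ρ = 4517 kg/m³, cost = 16.75 $/kg
  alloy U: M = 221 MN·m per $
  alloy H: M = 21.5 MN·m per $
  alloy Z: M = 5.69 MN·m per $
  alloy Q: M = 5.23 MN·m per $
  alloy A: M = 1.45 MN·m per $
  alloy J: M = 1.18 MN·m per $
  alloy W: M = 0.252 MN·m per $
Alloy U has the largest M.

alloy U, M = 221 MN·m per $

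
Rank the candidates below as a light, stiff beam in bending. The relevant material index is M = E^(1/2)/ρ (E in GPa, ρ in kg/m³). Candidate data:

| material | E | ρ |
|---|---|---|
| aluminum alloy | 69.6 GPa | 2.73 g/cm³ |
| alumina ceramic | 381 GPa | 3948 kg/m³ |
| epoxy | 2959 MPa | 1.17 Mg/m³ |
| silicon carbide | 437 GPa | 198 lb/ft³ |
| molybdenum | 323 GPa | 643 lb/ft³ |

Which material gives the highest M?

Normalizing units and computing the index:
  aluminum alloy: E = 69.60 GPa, ρ = 2730 kg/m³
  alumina ceramic: E = 381.0 GPa, ρ = 3948 kg/m³
  epoxy: E = 2.959 GPa, ρ = 1170 kg/m³
  silicon carbide: E = 437.0 GPa, ρ = 3172 kg/m³
  molybdenum: E = 323.0 GPa, ρ = 10300 kg/m³
  silicon carbide: M = 6.59×10⁻³
  alumina ceramic: M = 4.94×10⁻³
  aluminum alloy: M = 3.06×10⁻³
  molybdenum: M = 1.74×10⁻³
  epoxy: M = 1.47×10⁻³
Silicon carbide ranks first.

silicon carbide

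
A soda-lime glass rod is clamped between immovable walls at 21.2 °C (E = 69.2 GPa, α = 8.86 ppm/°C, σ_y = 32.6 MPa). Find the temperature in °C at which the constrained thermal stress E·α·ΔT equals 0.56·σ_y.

51.0 °C

E·α·ΔT = 18.26 MPa ⇒ ΔT = 18.26 / (69.20×10³ × 8.86×10⁻⁶) = 29.78 K.
T = 21.2 + 29.78 = 50.98 °C.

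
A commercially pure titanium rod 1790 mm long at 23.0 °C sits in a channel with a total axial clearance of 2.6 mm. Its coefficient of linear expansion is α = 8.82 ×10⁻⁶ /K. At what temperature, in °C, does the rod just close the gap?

188 °C

α·L₀·ΔT = 2.6 mm ⇒ ΔT = 2.6 / (8.82×10⁻⁶ × 1790.0) = 164.7 K.
T = 23.0 + 164.7 = 187.7 °C.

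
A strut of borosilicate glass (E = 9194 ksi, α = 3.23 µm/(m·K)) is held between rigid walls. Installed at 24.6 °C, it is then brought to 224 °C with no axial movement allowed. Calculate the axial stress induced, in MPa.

40.8 MPa

E = 9194 ksi = 63.39 GPa.
ΔT = 199.4 K. Constrained thermal stress σ = E·α·ΔT = 63.39×10³ MPa × 3.23×10⁻⁶ × 199.4 = 40.8 MPa (compressive).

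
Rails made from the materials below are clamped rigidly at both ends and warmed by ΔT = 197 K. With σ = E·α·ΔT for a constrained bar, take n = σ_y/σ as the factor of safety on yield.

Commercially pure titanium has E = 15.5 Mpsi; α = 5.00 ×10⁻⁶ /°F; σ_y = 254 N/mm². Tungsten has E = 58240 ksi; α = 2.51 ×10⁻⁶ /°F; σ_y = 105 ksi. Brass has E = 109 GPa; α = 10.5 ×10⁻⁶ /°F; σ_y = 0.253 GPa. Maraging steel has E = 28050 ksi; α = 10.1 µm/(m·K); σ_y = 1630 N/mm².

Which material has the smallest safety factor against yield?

In consistent units (E in GPa, α in ×10⁻⁶/K, σ_y in MPa):
  commercially pure titanium: E = 106.9, α = 9.00, σ_y = 254.0 → σ = 189 MPa, n = 1.34
  tungsten: E = 401.6, α = 4.52, σ_y = 723.9 → σ = 357 MPa, n = 2.03
  brass: E = 109.0, α = 18.9, σ_y = 253.0 → σ = 406 MPa, n = 0.623
  maraging steel: E = 193.4, α = 10.1, σ_y = 1630 → σ = 385 MPa, n = 4.24
The minimum is brass at n = 0.623.

brass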